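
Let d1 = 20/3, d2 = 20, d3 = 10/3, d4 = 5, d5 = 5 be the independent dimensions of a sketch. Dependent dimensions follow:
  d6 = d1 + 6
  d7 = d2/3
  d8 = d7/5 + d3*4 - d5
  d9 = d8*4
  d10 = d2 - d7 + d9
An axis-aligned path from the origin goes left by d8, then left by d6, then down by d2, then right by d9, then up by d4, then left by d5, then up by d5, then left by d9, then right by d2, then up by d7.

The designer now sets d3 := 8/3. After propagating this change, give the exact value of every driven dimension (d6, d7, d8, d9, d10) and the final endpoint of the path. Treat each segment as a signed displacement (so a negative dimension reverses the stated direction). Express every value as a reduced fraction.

Apply edit: d3 := 8/3
  d6 = d1 + 6 = 38/3
  d7 = d2/3 = 20/3
  d8 = d7/5 + d3*4 - d5 = 7
  d9 = d8*4 = 28
  d10 = d2 - d7 + d9 = 124/3
Walk from origin (0, 0):
  seg 1: left by d8 = 7 → (-7, 0)
  seg 2: left by d6 = 38/3 → (-59/3, 0)
  seg 3: down by d2 = 20 → (-59/3, -20)
  seg 4: right by d9 = 28 → (25/3, -20)
  seg 5: up by d4 = 5 → (25/3, -15)
  seg 6: left by d5 = 5 → (10/3, -15)
  seg 7: up by d5 = 5 → (10/3, -10)
  seg 8: left by d9 = 28 → (-74/3, -10)
  seg 9: right by d2 = 20 → (-14/3, -10)
  seg 10: up by d7 = 20/3 → (-14/3, -10/3)

d6 = 38/3
d7 = 20/3
d8 = 7
d9 = 28
d10 = 124/3
endpoint = (-14/3, -10/3)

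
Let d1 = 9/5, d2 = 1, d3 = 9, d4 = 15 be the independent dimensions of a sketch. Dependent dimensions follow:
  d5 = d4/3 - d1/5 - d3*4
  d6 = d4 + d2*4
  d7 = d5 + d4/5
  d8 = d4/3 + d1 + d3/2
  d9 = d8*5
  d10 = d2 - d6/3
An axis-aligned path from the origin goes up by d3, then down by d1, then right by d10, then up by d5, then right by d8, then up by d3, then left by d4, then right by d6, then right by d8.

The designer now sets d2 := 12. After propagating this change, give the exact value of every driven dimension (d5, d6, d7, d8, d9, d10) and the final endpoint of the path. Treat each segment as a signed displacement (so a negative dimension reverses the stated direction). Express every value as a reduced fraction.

Apply edit: d2 := 12
  d5 = d4/3 - d1/5 - d3*4 = -784/25
  d6 = d4 + d2*4 = 63
  d7 = d5 + d4/5 = -709/25
  d8 = d4/3 + d1 + d3/2 = 113/10
  d9 = d8*5 = 113/2
  d10 = d2 - d6/3 = -9
Walk from origin (0, 0):
  seg 1: up by d3 = 9 → (0, 9)
  seg 2: down by d1 = 9/5 → (0, 36/5)
  seg 3: right by d10 = -9 → (-9, 36/5)
  seg 4: up by d5 = -784/25 → (-9, -604/25)
  seg 5: right by d8 = 113/10 → (23/10, -604/25)
  seg 6: up by d3 = 9 → (23/10, -379/25)
  seg 7: left by d4 = 15 → (-127/10, -379/25)
  seg 8: right by d6 = 63 → (503/10, -379/25)
  seg 9: right by d8 = 113/10 → (308/5, -379/25)

d5 = -784/25
d6 = 63
d7 = -709/25
d8 = 113/10
d9 = 113/2
d10 = -9
endpoint = (308/5, -379/25)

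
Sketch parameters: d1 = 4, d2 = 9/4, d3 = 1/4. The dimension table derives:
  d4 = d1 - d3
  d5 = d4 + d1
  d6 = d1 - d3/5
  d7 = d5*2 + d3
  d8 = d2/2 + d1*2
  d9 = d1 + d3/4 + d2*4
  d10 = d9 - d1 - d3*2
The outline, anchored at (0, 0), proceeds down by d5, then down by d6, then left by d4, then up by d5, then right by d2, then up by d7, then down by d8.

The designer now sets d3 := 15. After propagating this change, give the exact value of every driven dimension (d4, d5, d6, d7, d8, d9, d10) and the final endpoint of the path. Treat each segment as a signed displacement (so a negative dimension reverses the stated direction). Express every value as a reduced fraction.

Apply edit: d3 := 15
  d4 = d1 - d3 = -11
  d5 = d4 + d1 = -7
  d6 = d1 - d3/5 = 1
  d7 = d5*2 + d3 = 1
  d8 = d2/2 + d1*2 = 73/8
  d9 = d1 + d3/4 + d2*4 = 67/4
  d10 = d9 - d1 - d3*2 = -69/4
Walk from origin (0, 0):
  seg 1: down by d5 = -7 → (0, 7)
  seg 2: down by d6 = 1 → (0, 6)
  seg 3: left by d4 = -11 → (11, 6)
  seg 4: up by d5 = -7 → (11, -1)
  seg 5: right by d2 = 9/4 → (53/4, -1)
  seg 6: up by d7 = 1 → (53/4, 0)
  seg 7: down by d8 = 73/8 → (53/4, -73/8)

d4 = -11
d5 = -7
d6 = 1
d7 = 1
d8 = 73/8
d9 = 67/4
d10 = -69/4
endpoint = (53/4, -73/8)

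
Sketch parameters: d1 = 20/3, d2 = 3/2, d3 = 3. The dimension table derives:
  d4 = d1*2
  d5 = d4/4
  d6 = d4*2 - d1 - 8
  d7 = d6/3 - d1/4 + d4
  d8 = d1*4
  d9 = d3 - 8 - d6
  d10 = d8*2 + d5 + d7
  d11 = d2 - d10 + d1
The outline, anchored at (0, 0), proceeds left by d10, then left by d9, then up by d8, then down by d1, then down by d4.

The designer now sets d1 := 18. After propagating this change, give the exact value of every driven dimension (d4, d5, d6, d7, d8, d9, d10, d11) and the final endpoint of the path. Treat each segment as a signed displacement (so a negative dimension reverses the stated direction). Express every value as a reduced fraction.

d4 = 36
d5 = 9
d6 = 46
d7 = 281/6
d8 = 72
d9 = -51
d10 = 1199/6
d11 = -541/3
endpoint = (-893/6, 18)

Apply edit: d1 := 18
  d4 = d1*2 = 36
  d5 = d4/4 = 9
  d6 = d4*2 - d1 - 8 = 46
  d7 = d6/3 - d1/4 + d4 = 281/6
  d8 = d1*4 = 72
  d9 = d3 - 8 - d6 = -51
  d10 = d8*2 + d5 + d7 = 1199/6
  d11 = d2 - d10 + d1 = -541/3
Walk from origin (0, 0):
  seg 1: left by d10 = 1199/6 → (-1199/6, 0)
  seg 2: left by d9 = -51 → (-893/6, 0)
  seg 3: up by d8 = 72 → (-893/6, 72)
  seg 4: down by d1 = 18 → (-893/6, 54)
  seg 5: down by d4 = 36 → (-893/6, 18)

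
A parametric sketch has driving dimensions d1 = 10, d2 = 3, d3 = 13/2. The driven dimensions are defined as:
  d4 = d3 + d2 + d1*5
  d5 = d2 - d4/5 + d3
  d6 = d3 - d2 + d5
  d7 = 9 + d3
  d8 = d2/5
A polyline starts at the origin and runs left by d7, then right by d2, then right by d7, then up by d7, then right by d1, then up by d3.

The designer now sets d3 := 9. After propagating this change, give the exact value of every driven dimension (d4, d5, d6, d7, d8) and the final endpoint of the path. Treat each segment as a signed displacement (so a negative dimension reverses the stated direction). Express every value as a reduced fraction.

d4 = 62
d5 = -2/5
d6 = 28/5
d7 = 18
d8 = 3/5
endpoint = (13, 27)

Apply edit: d3 := 9
  d4 = d3 + d2 + d1*5 = 62
  d5 = d2 - d4/5 + d3 = -2/5
  d6 = d3 - d2 + d5 = 28/5
  d7 = 9 + d3 = 18
  d8 = d2/5 = 3/5
Walk from origin (0, 0):
  seg 1: left by d7 = 18 → (-18, 0)
  seg 2: right by d2 = 3 → (-15, 0)
  seg 3: right by d7 = 18 → (3, 0)
  seg 4: up by d7 = 18 → (3, 18)
  seg 5: right by d1 = 10 → (13, 18)
  seg 6: up by d3 = 9 → (13, 27)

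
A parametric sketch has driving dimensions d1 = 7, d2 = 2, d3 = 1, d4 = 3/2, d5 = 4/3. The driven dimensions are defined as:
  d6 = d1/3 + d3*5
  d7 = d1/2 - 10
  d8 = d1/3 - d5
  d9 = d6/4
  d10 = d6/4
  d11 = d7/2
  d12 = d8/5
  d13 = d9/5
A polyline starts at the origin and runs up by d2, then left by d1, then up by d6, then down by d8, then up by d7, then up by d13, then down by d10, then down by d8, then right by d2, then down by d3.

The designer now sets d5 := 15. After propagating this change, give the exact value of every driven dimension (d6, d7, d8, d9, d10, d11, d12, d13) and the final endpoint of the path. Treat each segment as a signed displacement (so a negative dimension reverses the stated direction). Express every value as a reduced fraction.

Apply edit: d5 := 15
  d6 = d1/3 + d3*5 = 22/3
  d7 = d1/2 - 10 = -13/2
  d8 = d1/3 - d5 = -38/3
  d9 = d6/4 = 11/6
  d10 = d6/4 = 11/6
  d11 = d7/2 = -13/4
  d12 = d8/5 = -38/15
  d13 = d9/5 = 11/30
Walk from origin (0, 0):
  seg 1: up by d2 = 2 → (0, 2)
  seg 2: left by d1 = 7 → (-7, 2)
  seg 3: up by d6 = 22/3 → (-7, 28/3)
  seg 4: down by d8 = -38/3 → (-7, 22)
  seg 5: up by d7 = -13/2 → (-7, 31/2)
  seg 6: up by d13 = 11/30 → (-7, 238/15)
  seg 7: down by d10 = 11/6 → (-7, 421/30)
  seg 8: down by d8 = -38/3 → (-7, 267/10)
  seg 9: right by d2 = 2 → (-5, 267/10)
  seg 10: down by d3 = 1 → (-5, 257/10)

d6 = 22/3
d7 = -13/2
d8 = -38/3
d9 = 11/6
d10 = 11/6
d11 = -13/4
d12 = -38/15
d13 = 11/30
endpoint = (-5, 257/10)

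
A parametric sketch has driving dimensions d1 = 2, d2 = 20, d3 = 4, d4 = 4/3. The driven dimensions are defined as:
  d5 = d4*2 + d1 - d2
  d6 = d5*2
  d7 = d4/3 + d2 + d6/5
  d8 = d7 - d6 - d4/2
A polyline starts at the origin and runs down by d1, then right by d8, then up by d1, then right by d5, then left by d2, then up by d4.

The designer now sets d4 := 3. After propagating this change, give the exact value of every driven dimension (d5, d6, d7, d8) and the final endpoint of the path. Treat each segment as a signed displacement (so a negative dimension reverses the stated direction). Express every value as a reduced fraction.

Apply edit: d4 := 3
  d5 = d4*2 + d1 - d2 = -12
  d6 = d5*2 = -24
  d7 = d4/3 + d2 + d6/5 = 81/5
  d8 = d7 - d6 - d4/2 = 387/10
Walk from origin (0, 0):
  seg 1: down by d1 = 2 → (0, -2)
  seg 2: right by d8 = 387/10 → (387/10, -2)
  seg 3: up by d1 = 2 → (387/10, 0)
  seg 4: right by d5 = -12 → (267/10, 0)
  seg 5: left by d2 = 20 → (67/10, 0)
  seg 6: up by d4 = 3 → (67/10, 3)

d5 = -12
d6 = -24
d7 = 81/5
d8 = 387/10
endpoint = (67/10, 3)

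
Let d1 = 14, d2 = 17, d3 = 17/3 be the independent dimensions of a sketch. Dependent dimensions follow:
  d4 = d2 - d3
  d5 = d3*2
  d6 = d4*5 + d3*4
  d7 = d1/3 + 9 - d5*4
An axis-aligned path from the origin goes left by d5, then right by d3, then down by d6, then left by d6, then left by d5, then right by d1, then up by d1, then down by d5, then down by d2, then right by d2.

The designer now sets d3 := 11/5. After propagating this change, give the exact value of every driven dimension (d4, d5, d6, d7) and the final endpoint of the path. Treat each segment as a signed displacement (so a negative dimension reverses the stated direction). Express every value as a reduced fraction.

d4 = 74/5
d5 = 22/5
d6 = 414/5
d7 = -59/15
endpoint = (-292/5, -451/5)

Apply edit: d3 := 11/5
  d4 = d2 - d3 = 74/5
  d5 = d3*2 = 22/5
  d6 = d4*5 + d3*4 = 414/5
  d7 = d1/3 + 9 - d5*4 = -59/15
Walk from origin (0, 0):
  seg 1: left by d5 = 22/5 → (-22/5, 0)
  seg 2: right by d3 = 11/5 → (-11/5, 0)
  seg 3: down by d6 = 414/5 → (-11/5, -414/5)
  seg 4: left by d6 = 414/5 → (-85, -414/5)
  seg 5: left by d5 = 22/5 → (-447/5, -414/5)
  seg 6: right by d1 = 14 → (-377/5, -414/5)
  seg 7: up by d1 = 14 → (-377/5, -344/5)
  seg 8: down by d5 = 22/5 → (-377/5, -366/5)
  seg 9: down by d2 = 17 → (-377/5, -451/5)
  seg 10: right by d2 = 17 → (-292/5, -451/5)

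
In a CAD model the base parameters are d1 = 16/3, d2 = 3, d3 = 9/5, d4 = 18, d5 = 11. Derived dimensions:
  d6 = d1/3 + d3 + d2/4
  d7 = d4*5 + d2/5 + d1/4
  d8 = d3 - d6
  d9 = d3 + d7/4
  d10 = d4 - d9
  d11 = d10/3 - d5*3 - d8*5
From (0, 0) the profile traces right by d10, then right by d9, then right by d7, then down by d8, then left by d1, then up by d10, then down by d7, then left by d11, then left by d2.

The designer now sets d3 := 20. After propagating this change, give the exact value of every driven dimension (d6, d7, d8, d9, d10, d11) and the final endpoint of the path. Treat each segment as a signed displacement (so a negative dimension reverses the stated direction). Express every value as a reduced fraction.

d6 = 811/36
d7 = 1379/15
d8 = -91/36
d9 = 2579/60
d10 = -1499/60
d11 = -1291/45
endpoint = (5863/45, -2059/18)

Apply edit: d3 := 20
  d6 = d1/3 + d3 + d2/4 = 811/36
  d7 = d4*5 + d2/5 + d1/4 = 1379/15
  d8 = d3 - d6 = -91/36
  d9 = d3 + d7/4 = 2579/60
  d10 = d4 - d9 = -1499/60
  d11 = d10/3 - d5*3 - d8*5 = -1291/45
Walk from origin (0, 0):
  seg 1: right by d10 = -1499/60 → (-1499/60, 0)
  seg 2: right by d9 = 2579/60 → (18, 0)
  seg 3: right by d7 = 1379/15 → (1649/15, 0)
  seg 4: down by d8 = -91/36 → (1649/15, 91/36)
  seg 5: left by d1 = 16/3 → (523/5, 91/36)
  seg 6: up by d10 = -1499/60 → (523/5, -2021/90)
  seg 7: down by d7 = 1379/15 → (523/5, -2059/18)
  seg 8: left by d11 = -1291/45 → (5998/45, -2059/18)
  seg 9: left by d2 = 3 → (5863/45, -2059/18)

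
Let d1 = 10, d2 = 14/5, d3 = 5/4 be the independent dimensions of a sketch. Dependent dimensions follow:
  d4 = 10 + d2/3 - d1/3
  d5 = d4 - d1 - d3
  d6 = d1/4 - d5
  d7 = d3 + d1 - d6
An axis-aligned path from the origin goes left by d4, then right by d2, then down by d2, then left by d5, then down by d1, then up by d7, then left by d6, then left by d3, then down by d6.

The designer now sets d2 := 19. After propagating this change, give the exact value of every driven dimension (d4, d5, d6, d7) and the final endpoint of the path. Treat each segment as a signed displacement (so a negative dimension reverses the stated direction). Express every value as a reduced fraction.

d4 = 13
d5 = 7/4
d6 = 3/4
d7 = 21/2
endpoint = (9/4, -77/4)

Apply edit: d2 := 19
  d4 = 10 + d2/3 - d1/3 = 13
  d5 = d4 - d1 - d3 = 7/4
  d6 = d1/4 - d5 = 3/4
  d7 = d3 + d1 - d6 = 21/2
Walk from origin (0, 0):
  seg 1: left by d4 = 13 → (-13, 0)
  seg 2: right by d2 = 19 → (6, 0)
  seg 3: down by d2 = 19 → (6, -19)
  seg 4: left by d5 = 7/4 → (17/4, -19)
  seg 5: down by d1 = 10 → (17/4, -29)
  seg 6: up by d7 = 21/2 → (17/4, -37/2)
  seg 7: left by d6 = 3/4 → (7/2, -37/2)
  seg 8: left by d3 = 5/4 → (9/4, -37/2)
  seg 9: down by d6 = 3/4 → (9/4, -77/4)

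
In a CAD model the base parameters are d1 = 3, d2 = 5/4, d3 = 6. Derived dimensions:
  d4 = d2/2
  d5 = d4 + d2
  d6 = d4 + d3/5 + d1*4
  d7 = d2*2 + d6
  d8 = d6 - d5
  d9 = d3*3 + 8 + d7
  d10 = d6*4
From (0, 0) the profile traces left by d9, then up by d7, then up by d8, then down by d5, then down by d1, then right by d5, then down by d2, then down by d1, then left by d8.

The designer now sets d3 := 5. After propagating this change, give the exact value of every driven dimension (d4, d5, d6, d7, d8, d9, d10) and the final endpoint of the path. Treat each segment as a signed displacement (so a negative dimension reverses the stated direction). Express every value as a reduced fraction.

d4 = 5/8
d5 = 15/8
d6 = 109/8
d7 = 129/8
d8 = 47/4
d9 = 313/8
d10 = 109/2
endpoint = (-49, 75/4)

Apply edit: d3 := 5
  d4 = d2/2 = 5/8
  d5 = d4 + d2 = 15/8
  d6 = d4 + d3/5 + d1*4 = 109/8
  d7 = d2*2 + d6 = 129/8
  d8 = d6 - d5 = 47/4
  d9 = d3*3 + 8 + d7 = 313/8
  d10 = d6*4 = 109/2
Walk from origin (0, 0):
  seg 1: left by d9 = 313/8 → (-313/8, 0)
  seg 2: up by d7 = 129/8 → (-313/8, 129/8)
  seg 3: up by d8 = 47/4 → (-313/8, 223/8)
  seg 4: down by d5 = 15/8 → (-313/8, 26)
  seg 5: down by d1 = 3 → (-313/8, 23)
  seg 6: right by d5 = 15/8 → (-149/4, 23)
  seg 7: down by d2 = 5/4 → (-149/4, 87/4)
  seg 8: down by d1 = 3 → (-149/4, 75/4)
  seg 9: left by d8 = 47/4 → (-49, 75/4)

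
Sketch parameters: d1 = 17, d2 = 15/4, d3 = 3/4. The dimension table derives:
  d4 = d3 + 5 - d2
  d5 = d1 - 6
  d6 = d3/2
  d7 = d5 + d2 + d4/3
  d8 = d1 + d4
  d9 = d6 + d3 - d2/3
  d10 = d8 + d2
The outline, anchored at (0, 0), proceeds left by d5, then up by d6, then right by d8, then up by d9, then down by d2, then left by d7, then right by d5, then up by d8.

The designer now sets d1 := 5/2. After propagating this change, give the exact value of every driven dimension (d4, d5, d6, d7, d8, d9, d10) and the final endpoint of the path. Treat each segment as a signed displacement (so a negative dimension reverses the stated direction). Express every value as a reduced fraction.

Apply edit: d1 := 5/2
  d4 = d3 + 5 - d2 = 2
  d5 = d1 - 6 = -7/2
  d6 = d3/2 = 3/8
  d7 = d5 + d2 + d4/3 = 11/12
  d8 = d1 + d4 = 9/2
  d9 = d6 + d3 - d2/3 = -1/8
  d10 = d8 + d2 = 33/4
Walk from origin (0, 0):
  seg 1: left by d5 = -7/2 → (7/2, 0)
  seg 2: up by d6 = 3/8 → (7/2, 3/8)
  seg 3: right by d8 = 9/2 → (8, 3/8)
  seg 4: up by d9 = -1/8 → (8, 1/4)
  seg 5: down by d2 = 15/4 → (8, -7/2)
  seg 6: left by d7 = 11/12 → (85/12, -7/2)
  seg 7: right by d5 = -7/2 → (43/12, -7/2)
  seg 8: up by d8 = 9/2 → (43/12, 1)

d4 = 2
d5 = -7/2
d6 = 3/8
d7 = 11/12
d8 = 9/2
d9 = -1/8
d10 = 33/4
endpoint = (43/12, 1)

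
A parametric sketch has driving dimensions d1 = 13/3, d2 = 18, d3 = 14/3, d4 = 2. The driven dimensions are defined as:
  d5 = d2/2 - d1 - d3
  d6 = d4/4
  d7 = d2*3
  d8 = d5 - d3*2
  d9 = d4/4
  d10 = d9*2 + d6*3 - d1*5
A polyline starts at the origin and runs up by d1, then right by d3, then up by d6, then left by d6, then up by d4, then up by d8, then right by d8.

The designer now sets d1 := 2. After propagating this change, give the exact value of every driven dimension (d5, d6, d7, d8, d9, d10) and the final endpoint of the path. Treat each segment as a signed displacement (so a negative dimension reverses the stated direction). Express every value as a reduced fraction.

Apply edit: d1 := 2
  d5 = d2/2 - d1 - d3 = 7/3
  d6 = d4/4 = 1/2
  d7 = d2*3 = 54
  d8 = d5 - d3*2 = -7
  d9 = d4/4 = 1/2
  d10 = d9*2 + d6*3 - d1*5 = -15/2
Walk from origin (0, 0):
  seg 1: up by d1 = 2 → (0, 2)
  seg 2: right by d3 = 14/3 → (14/3, 2)
  seg 3: up by d6 = 1/2 → (14/3, 5/2)
  seg 4: left by d6 = 1/2 → (25/6, 5/2)
  seg 5: up by d4 = 2 → (25/6, 9/2)
  seg 6: up by d8 = -7 → (25/6, -5/2)
  seg 7: right by d8 = -7 → (-17/6, -5/2)

d5 = 7/3
d6 = 1/2
d7 = 54
d8 = -7
d9 = 1/2
d10 = -15/2
endpoint = (-17/6, -5/2)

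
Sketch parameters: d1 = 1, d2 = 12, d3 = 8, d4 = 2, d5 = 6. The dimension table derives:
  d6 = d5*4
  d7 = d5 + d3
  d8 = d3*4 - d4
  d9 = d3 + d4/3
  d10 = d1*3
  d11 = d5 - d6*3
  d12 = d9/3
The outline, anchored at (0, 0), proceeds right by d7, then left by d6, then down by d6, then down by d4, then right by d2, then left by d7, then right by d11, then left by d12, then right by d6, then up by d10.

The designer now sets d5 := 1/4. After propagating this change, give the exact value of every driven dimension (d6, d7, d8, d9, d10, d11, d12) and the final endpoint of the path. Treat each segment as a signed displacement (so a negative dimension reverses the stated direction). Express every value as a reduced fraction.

Apply edit: d5 := 1/4
  d6 = d5*4 = 1
  d7 = d5 + d3 = 33/4
  d8 = d3*4 - d4 = 30
  d9 = d3 + d4/3 = 26/3
  d10 = d1*3 = 3
  d11 = d5 - d6*3 = -11/4
  d12 = d9/3 = 26/9
Walk from origin (0, 0):
  seg 1: right by d7 = 33/4 → (33/4, 0)
  seg 2: left by d6 = 1 → (29/4, 0)
  seg 3: down by d6 = 1 → (29/4, -1)
  seg 4: down by d4 = 2 → (29/4, -3)
  seg 5: right by d2 = 12 → (77/4, -3)
  seg 6: left by d7 = 33/4 → (11, -3)
  seg 7: right by d11 = -11/4 → (33/4, -3)
  seg 8: left by d12 = 26/9 → (193/36, -3)
  seg 9: right by d6 = 1 → (229/36, -3)
  seg 10: up by d10 = 3 → (229/36, 0)

d6 = 1
d7 = 33/4
d8 = 30
d9 = 26/3
d10 = 3
d11 = -11/4
d12 = 26/9
endpoint = (229/36, 0)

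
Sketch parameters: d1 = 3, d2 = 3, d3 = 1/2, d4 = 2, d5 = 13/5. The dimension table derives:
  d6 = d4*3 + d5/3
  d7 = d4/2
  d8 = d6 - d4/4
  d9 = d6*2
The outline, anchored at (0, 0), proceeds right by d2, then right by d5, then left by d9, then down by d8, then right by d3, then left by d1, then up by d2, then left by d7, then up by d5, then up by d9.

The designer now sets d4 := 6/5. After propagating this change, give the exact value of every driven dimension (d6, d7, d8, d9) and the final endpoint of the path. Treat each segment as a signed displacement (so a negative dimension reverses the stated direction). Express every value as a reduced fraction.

d6 = 67/15
d7 = 3/5
d8 = 25/6
d9 = 134/15
endpoint = (-193/30, 311/30)

Apply edit: d4 := 6/5
  d6 = d4*3 + d5/3 = 67/15
  d7 = d4/2 = 3/5
  d8 = d6 - d4/4 = 25/6
  d9 = d6*2 = 134/15
Walk from origin (0, 0):
  seg 1: right by d2 = 3 → (3, 0)
  seg 2: right by d5 = 13/5 → (28/5, 0)
  seg 3: left by d9 = 134/15 → (-10/3, 0)
  seg 4: down by d8 = 25/6 → (-10/3, -25/6)
  seg 5: right by d3 = 1/2 → (-17/6, -25/6)
  seg 6: left by d1 = 3 → (-35/6, -25/6)
  seg 7: up by d2 = 3 → (-35/6, -7/6)
  seg 8: left by d7 = 3/5 → (-193/30, -7/6)
  seg 9: up by d5 = 13/5 → (-193/30, 43/30)
  seg 10: up by d9 = 134/15 → (-193/30, 311/30)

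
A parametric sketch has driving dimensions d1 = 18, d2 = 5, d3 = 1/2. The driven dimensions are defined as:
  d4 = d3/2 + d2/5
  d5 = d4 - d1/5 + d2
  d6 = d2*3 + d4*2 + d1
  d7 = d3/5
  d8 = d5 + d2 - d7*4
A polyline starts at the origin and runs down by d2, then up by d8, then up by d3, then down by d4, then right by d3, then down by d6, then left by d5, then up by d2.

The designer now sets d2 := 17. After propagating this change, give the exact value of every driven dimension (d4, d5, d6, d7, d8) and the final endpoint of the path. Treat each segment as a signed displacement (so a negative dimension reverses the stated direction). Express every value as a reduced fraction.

d4 = 73/20
d5 = 341/20
d6 = 763/10
d7 = 1/10
d8 = 673/20
endpoint = (-331/20, -229/5)

Apply edit: d2 := 17
  d4 = d3/2 + d2/5 = 73/20
  d5 = d4 - d1/5 + d2 = 341/20
  d6 = d2*3 + d4*2 + d1 = 763/10
  d7 = d3/5 = 1/10
  d8 = d5 + d2 - d7*4 = 673/20
Walk from origin (0, 0):
  seg 1: down by d2 = 17 → (0, -17)
  seg 2: up by d8 = 673/20 → (0, 333/20)
  seg 3: up by d3 = 1/2 → (0, 343/20)
  seg 4: down by d4 = 73/20 → (0, 27/2)
  seg 5: right by d3 = 1/2 → (1/2, 27/2)
  seg 6: down by d6 = 763/10 → (1/2, -314/5)
  seg 7: left by d5 = 341/20 → (-331/20, -314/5)
  seg 8: up by d2 = 17 → (-331/20, -229/5)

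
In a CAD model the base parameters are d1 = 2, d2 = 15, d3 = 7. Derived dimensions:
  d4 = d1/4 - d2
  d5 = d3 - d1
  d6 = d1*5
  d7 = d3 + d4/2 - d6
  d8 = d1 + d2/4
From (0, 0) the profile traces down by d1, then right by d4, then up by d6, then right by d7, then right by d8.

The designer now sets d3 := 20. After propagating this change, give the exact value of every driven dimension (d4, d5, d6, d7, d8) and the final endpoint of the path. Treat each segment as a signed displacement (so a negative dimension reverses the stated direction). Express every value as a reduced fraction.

d4 = -29/2
d5 = 18
d6 = 10
d7 = 11/4
d8 = 23/4
endpoint = (-6, 8)

Apply edit: d3 := 20
  d4 = d1/4 - d2 = -29/2
  d5 = d3 - d1 = 18
  d6 = d1*5 = 10
  d7 = d3 + d4/2 - d6 = 11/4
  d8 = d1 + d2/4 = 23/4
Walk from origin (0, 0):
  seg 1: down by d1 = 2 → (0, -2)
  seg 2: right by d4 = -29/2 → (-29/2, -2)
  seg 3: up by d6 = 10 → (-29/2, 8)
  seg 4: right by d7 = 11/4 → (-47/4, 8)
  seg 5: right by d8 = 23/4 → (-6, 8)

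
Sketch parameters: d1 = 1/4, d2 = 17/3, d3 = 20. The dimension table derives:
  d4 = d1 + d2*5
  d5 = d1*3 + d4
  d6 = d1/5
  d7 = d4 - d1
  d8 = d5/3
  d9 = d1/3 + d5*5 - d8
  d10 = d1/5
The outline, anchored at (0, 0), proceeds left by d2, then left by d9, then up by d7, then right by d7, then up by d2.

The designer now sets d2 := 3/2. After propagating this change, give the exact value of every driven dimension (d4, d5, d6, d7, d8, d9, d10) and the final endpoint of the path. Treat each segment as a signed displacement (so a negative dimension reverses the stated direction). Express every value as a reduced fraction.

d4 = 31/4
d5 = 17/2
d6 = 1/20
d7 = 15/2
d8 = 17/6
d9 = 159/4
d10 = 1/20
endpoint = (-135/4, 9)

Apply edit: d2 := 3/2
  d4 = d1 + d2*5 = 31/4
  d5 = d1*3 + d4 = 17/2
  d6 = d1/5 = 1/20
  d7 = d4 - d1 = 15/2
  d8 = d5/3 = 17/6
  d9 = d1/3 + d5*5 - d8 = 159/4
  d10 = d1/5 = 1/20
Walk from origin (0, 0):
  seg 1: left by d2 = 3/2 → (-3/2, 0)
  seg 2: left by d9 = 159/4 → (-165/4, 0)
  seg 3: up by d7 = 15/2 → (-165/4, 15/2)
  seg 4: right by d7 = 15/2 → (-135/4, 15/2)
  seg 5: up by d2 = 3/2 → (-135/4, 9)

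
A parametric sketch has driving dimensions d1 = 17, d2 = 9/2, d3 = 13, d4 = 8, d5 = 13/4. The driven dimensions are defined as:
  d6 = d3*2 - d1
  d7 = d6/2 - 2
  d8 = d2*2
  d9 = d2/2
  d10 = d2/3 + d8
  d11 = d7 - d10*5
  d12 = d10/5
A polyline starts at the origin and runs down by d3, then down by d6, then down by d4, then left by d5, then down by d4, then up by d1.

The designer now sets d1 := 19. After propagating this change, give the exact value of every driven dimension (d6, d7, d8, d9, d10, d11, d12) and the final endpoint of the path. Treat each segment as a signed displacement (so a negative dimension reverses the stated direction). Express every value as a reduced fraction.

d6 = 7
d7 = 3/2
d8 = 9
d9 = 9/4
d10 = 21/2
d11 = -51
d12 = 21/10
endpoint = (-13/4, -17)

Apply edit: d1 := 19
  d6 = d3*2 - d1 = 7
  d7 = d6/2 - 2 = 3/2
  d8 = d2*2 = 9
  d9 = d2/2 = 9/4
  d10 = d2/3 + d8 = 21/2
  d11 = d7 - d10*5 = -51
  d12 = d10/5 = 21/10
Walk from origin (0, 0):
  seg 1: down by d3 = 13 → (0, -13)
  seg 2: down by d6 = 7 → (0, -20)
  seg 3: down by d4 = 8 → (0, -28)
  seg 4: left by d5 = 13/4 → (-13/4, -28)
  seg 5: down by d4 = 8 → (-13/4, -36)
  seg 6: up by d1 = 19 → (-13/4, -17)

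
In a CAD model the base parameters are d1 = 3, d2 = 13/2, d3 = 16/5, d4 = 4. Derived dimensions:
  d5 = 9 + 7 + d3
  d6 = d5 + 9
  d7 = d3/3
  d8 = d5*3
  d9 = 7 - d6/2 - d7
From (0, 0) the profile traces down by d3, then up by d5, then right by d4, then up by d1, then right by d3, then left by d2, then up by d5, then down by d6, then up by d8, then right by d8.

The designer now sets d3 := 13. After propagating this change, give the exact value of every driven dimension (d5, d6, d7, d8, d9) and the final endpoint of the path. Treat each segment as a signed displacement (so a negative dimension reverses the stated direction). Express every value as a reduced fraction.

d5 = 29
d6 = 38
d7 = 13/3
d8 = 87
d9 = -49/3
endpoint = (195/2, 97)

Apply edit: d3 := 13
  d5 = 9 + 7 + d3 = 29
  d6 = d5 + 9 = 38
  d7 = d3/3 = 13/3
  d8 = d5*3 = 87
  d9 = 7 - d6/2 - d7 = -49/3
Walk from origin (0, 0):
  seg 1: down by d3 = 13 → (0, -13)
  seg 2: up by d5 = 29 → (0, 16)
  seg 3: right by d4 = 4 → (4, 16)
  seg 4: up by d1 = 3 → (4, 19)
  seg 5: right by d3 = 13 → (17, 19)
  seg 6: left by d2 = 13/2 → (21/2, 19)
  seg 7: up by d5 = 29 → (21/2, 48)
  seg 8: down by d6 = 38 → (21/2, 10)
  seg 9: up by d8 = 87 → (21/2, 97)
  seg 10: right by d8 = 87 → (195/2, 97)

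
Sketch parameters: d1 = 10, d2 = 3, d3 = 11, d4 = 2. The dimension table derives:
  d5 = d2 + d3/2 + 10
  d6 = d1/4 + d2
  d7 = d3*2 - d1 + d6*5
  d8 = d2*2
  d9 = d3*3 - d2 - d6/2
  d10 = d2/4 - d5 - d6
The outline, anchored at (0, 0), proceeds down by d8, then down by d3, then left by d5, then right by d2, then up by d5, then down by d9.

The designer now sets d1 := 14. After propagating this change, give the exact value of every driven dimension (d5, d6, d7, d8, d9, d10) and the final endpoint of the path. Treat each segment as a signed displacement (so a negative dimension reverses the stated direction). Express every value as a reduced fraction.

Apply edit: d1 := 14
  d5 = d2 + d3/2 + 10 = 37/2
  d6 = d1/4 + d2 = 13/2
  d7 = d3*2 - d1 + d6*5 = 81/2
  d8 = d2*2 = 6
  d9 = d3*3 - d2 - d6/2 = 107/4
  d10 = d2/4 - d5 - d6 = -97/4
Walk from origin (0, 0):
  seg 1: down by d8 = 6 → (0, -6)
  seg 2: down by d3 = 11 → (0, -17)
  seg 3: left by d5 = 37/2 → (-37/2, -17)
  seg 4: right by d2 = 3 → (-31/2, -17)
  seg 5: up by d5 = 37/2 → (-31/2, 3/2)
  seg 6: down by d9 = 107/4 → (-31/2, -101/4)

d5 = 37/2
d6 = 13/2
d7 = 81/2
d8 = 6
d9 = 107/4
d10 = -97/4
endpoint = (-31/2, -101/4)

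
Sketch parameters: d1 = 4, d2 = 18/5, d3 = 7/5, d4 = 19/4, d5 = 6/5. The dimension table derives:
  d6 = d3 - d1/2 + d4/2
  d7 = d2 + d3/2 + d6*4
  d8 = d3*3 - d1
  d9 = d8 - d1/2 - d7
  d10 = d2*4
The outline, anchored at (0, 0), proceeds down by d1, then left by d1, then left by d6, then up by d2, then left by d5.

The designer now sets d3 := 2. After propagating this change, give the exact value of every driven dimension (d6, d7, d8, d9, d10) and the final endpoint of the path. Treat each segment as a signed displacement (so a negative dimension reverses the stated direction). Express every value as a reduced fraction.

d6 = 19/8
d7 = 141/10
d8 = 2
d9 = -141/10
d10 = 72/5
endpoint = (-303/40, -2/5)

Apply edit: d3 := 2
  d6 = d3 - d1/2 + d4/2 = 19/8
  d7 = d2 + d3/2 + d6*4 = 141/10
  d8 = d3*3 - d1 = 2
  d9 = d8 - d1/2 - d7 = -141/10
  d10 = d2*4 = 72/5
Walk from origin (0, 0):
  seg 1: down by d1 = 4 → (0, -4)
  seg 2: left by d1 = 4 → (-4, -4)
  seg 3: left by d6 = 19/8 → (-51/8, -4)
  seg 4: up by d2 = 18/5 → (-51/8, -2/5)
  seg 5: left by d5 = 6/5 → (-303/40, -2/5)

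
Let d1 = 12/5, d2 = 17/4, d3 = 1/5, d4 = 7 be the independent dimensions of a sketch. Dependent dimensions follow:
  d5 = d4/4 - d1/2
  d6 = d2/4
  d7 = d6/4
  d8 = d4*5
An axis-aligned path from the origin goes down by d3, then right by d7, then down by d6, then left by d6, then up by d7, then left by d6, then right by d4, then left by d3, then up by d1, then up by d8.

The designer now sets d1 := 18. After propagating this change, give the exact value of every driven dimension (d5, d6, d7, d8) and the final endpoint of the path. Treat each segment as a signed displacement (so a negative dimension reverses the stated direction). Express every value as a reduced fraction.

d5 = -29/4
d6 = 17/16
d7 = 17/64
d8 = 35
endpoint = (1581/320, 16641/320)

Apply edit: d1 := 18
  d5 = d4/4 - d1/2 = -29/4
  d6 = d2/4 = 17/16
  d7 = d6/4 = 17/64
  d8 = d4*5 = 35
Walk from origin (0, 0):
  seg 1: down by d3 = 1/5 → (0, -1/5)
  seg 2: right by d7 = 17/64 → (17/64, -1/5)
  seg 3: down by d6 = 17/16 → (17/64, -101/80)
  seg 4: left by d6 = 17/16 → (-51/64, -101/80)
  seg 5: up by d7 = 17/64 → (-51/64, -319/320)
  seg 6: left by d6 = 17/16 → (-119/64, -319/320)
  seg 7: right by d4 = 7 → (329/64, -319/320)
  seg 8: left by d3 = 1/5 → (1581/320, -319/320)
  seg 9: up by d1 = 18 → (1581/320, 5441/320)
  seg 10: up by d8 = 35 → (1581/320, 16641/320)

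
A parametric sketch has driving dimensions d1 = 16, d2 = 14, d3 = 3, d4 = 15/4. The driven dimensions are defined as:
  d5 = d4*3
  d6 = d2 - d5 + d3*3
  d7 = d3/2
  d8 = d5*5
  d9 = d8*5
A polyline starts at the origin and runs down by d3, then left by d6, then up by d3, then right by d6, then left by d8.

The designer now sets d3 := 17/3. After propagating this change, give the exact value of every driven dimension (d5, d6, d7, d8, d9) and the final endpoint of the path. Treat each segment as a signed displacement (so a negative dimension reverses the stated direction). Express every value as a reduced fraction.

Apply edit: d3 := 17/3
  d5 = d4*3 = 45/4
  d6 = d2 - d5 + d3*3 = 79/4
  d7 = d3/2 = 17/6
  d8 = d5*5 = 225/4
  d9 = d8*5 = 1125/4
Walk from origin (0, 0):
  seg 1: down by d3 = 17/3 → (0, -17/3)
  seg 2: left by d6 = 79/4 → (-79/4, -17/3)
  seg 3: up by d3 = 17/3 → (-79/4, 0)
  seg 4: right by d6 = 79/4 → (0, 0)
  seg 5: left by d8 = 225/4 → (-225/4, 0)

d5 = 45/4
d6 = 79/4
d7 = 17/6
d8 = 225/4
d9 = 1125/4
endpoint = (-225/4, 0)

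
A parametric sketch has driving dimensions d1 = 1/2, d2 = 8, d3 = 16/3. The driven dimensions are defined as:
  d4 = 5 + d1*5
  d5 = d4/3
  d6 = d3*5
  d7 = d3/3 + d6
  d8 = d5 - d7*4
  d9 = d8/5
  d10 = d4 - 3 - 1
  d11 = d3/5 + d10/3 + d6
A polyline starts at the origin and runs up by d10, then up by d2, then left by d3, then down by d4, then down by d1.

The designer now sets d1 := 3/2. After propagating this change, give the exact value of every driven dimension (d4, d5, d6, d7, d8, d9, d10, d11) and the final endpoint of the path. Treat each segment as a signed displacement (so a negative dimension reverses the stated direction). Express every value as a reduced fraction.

Apply edit: d1 := 3/2
  d4 = 5 + d1*5 = 25/2
  d5 = d4/3 = 25/6
  d6 = d3*5 = 80/3
  d7 = d3/3 + d6 = 256/9
  d8 = d5 - d7*4 = -1973/18
  d9 = d8/5 = -1973/90
  d10 = d4 - 3 - 1 = 17/2
  d11 = d3/5 + d10/3 + d6 = 917/30
Walk from origin (0, 0):
  seg 1: up by d10 = 17/2 → (0, 17/2)
  seg 2: up by d2 = 8 → (0, 33/2)
  seg 3: left by d3 = 16/3 → (-16/3, 33/2)
  seg 4: down by d4 = 25/2 → (-16/3, 4)
  seg 5: down by d1 = 3/2 → (-16/3, 5/2)

d4 = 25/2
d5 = 25/6
d6 = 80/3
d7 = 256/9
d8 = -1973/18
d9 = -1973/90
d10 = 17/2
d11 = 917/30
endpoint = (-16/3, 5/2)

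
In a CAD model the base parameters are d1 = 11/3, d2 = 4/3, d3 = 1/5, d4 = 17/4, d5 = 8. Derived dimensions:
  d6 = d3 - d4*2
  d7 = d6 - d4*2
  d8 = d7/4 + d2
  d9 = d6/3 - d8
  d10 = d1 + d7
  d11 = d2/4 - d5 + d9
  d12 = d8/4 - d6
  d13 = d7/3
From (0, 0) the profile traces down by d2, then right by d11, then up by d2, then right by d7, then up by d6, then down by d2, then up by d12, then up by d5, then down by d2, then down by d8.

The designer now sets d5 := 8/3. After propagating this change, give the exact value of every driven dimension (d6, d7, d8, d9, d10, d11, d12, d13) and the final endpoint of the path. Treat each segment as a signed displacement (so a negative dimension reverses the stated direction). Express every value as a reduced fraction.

d6 = -83/10
d7 = -84/5
d8 = -43/15
d9 = 1/10
d10 = -197/15
d11 = -67/30
d12 = 91/12
d13 = -28/5
endpoint = (-571/30, 43/20)

Apply edit: d5 := 8/3
  d6 = d3 - d4*2 = -83/10
  d7 = d6 - d4*2 = -84/5
  d8 = d7/4 + d2 = -43/15
  d9 = d6/3 - d8 = 1/10
  d10 = d1 + d7 = -197/15
  d11 = d2/4 - d5 + d9 = -67/30
  d12 = d8/4 - d6 = 91/12
  d13 = d7/3 = -28/5
Walk from origin (0, 0):
  seg 1: down by d2 = 4/3 → (0, -4/3)
  seg 2: right by d11 = -67/30 → (-67/30, -4/3)
  seg 3: up by d2 = 4/3 → (-67/30, 0)
  seg 4: right by d7 = -84/5 → (-571/30, 0)
  seg 5: up by d6 = -83/10 → (-571/30, -83/10)
  seg 6: down by d2 = 4/3 → (-571/30, -289/30)
  seg 7: up by d12 = 91/12 → (-571/30, -41/20)
  seg 8: up by d5 = 8/3 → (-571/30, 37/60)
  seg 9: down by d2 = 4/3 → (-571/30, -43/60)
  seg 10: down by d8 = -43/15 → (-571/30, 43/20)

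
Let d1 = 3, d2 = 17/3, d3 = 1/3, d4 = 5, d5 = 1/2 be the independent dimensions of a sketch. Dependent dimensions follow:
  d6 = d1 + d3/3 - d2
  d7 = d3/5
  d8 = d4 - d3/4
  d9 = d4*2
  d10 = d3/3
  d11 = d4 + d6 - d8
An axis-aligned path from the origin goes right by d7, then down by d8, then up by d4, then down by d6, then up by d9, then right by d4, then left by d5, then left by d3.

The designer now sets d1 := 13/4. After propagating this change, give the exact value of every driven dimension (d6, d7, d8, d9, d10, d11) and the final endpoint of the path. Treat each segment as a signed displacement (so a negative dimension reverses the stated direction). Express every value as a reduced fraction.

d6 = -83/36
d7 = 1/15
d8 = 59/12
d9 = 10
d10 = 1/9
d11 = -20/9
endpoint = (127/30, 223/18)

Apply edit: d1 := 13/4
  d6 = d1 + d3/3 - d2 = -83/36
  d7 = d3/5 = 1/15
  d8 = d4 - d3/4 = 59/12
  d9 = d4*2 = 10
  d10 = d3/3 = 1/9
  d11 = d4 + d6 - d8 = -20/9
Walk from origin (0, 0):
  seg 1: right by d7 = 1/15 → (1/15, 0)
  seg 2: down by d8 = 59/12 → (1/15, -59/12)
  seg 3: up by d4 = 5 → (1/15, 1/12)
  seg 4: down by d6 = -83/36 → (1/15, 43/18)
  seg 5: up by d9 = 10 → (1/15, 223/18)
  seg 6: right by d4 = 5 → (76/15, 223/18)
  seg 7: left by d5 = 1/2 → (137/30, 223/18)
  seg 8: left by d3 = 1/3 → (127/30, 223/18)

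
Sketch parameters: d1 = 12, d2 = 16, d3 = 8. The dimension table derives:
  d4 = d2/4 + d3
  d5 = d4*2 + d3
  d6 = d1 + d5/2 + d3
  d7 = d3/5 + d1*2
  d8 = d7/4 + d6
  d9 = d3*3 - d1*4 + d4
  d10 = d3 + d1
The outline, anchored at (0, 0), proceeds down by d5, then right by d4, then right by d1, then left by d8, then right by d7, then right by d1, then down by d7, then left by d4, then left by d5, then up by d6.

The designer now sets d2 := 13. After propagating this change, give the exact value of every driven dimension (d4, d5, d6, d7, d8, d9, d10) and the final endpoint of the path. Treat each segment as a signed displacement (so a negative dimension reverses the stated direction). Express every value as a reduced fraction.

d4 = 45/4
d5 = 61/2
d6 = 141/4
d7 = 128/5
d8 = 833/20
d9 = -51/4
d10 = 20
endpoint = (-451/20, -417/20)

Apply edit: d2 := 13
  d4 = d2/4 + d3 = 45/4
  d5 = d4*2 + d3 = 61/2
  d6 = d1 + d5/2 + d3 = 141/4
  d7 = d3/5 + d1*2 = 128/5
  d8 = d7/4 + d6 = 833/20
  d9 = d3*3 - d1*4 + d4 = -51/4
  d10 = d3 + d1 = 20
Walk from origin (0, 0):
  seg 1: down by d5 = 61/2 → (0, -61/2)
  seg 2: right by d4 = 45/4 → (45/4, -61/2)
  seg 3: right by d1 = 12 → (93/4, -61/2)
  seg 4: left by d8 = 833/20 → (-92/5, -61/2)
  seg 5: right by d7 = 128/5 → (36/5, -61/2)
  seg 6: right by d1 = 12 → (96/5, -61/2)
  seg 7: down by d7 = 128/5 → (96/5, -561/10)
  seg 8: left by d4 = 45/4 → (159/20, -561/10)
  seg 9: left by d5 = 61/2 → (-451/20, -561/10)
  seg 10: up by d6 = 141/4 → (-451/20, -417/20)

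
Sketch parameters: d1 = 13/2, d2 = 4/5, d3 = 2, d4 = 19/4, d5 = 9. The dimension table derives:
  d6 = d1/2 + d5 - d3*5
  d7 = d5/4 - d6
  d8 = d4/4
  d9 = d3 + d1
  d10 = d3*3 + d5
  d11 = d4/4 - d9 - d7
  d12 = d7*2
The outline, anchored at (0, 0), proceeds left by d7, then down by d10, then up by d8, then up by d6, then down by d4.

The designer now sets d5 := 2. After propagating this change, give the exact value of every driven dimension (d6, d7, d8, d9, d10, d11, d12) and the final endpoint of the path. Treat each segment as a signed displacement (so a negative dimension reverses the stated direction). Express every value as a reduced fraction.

Apply edit: d5 := 2
  d6 = d1/2 + d5 - d3*5 = -19/4
  d7 = d5/4 - d6 = 21/4
  d8 = d4/4 = 19/16
  d9 = d3 + d1 = 17/2
  d10 = d3*3 + d5 = 8
  d11 = d4/4 - d9 - d7 = -201/16
  d12 = d7*2 = 21/2
Walk from origin (0, 0):
  seg 1: left by d7 = 21/4 → (-21/4, 0)
  seg 2: down by d10 = 8 → (-21/4, -8)
  seg 3: up by d8 = 19/16 → (-21/4, -109/16)
  seg 4: up by d6 = -19/4 → (-21/4, -185/16)
  seg 5: down by d4 = 19/4 → (-21/4, -261/16)

d6 = -19/4
d7 = 21/4
d8 = 19/16
d9 = 17/2
d10 = 8
d11 = -201/16
d12 = 21/2
endpoint = (-21/4, -261/16)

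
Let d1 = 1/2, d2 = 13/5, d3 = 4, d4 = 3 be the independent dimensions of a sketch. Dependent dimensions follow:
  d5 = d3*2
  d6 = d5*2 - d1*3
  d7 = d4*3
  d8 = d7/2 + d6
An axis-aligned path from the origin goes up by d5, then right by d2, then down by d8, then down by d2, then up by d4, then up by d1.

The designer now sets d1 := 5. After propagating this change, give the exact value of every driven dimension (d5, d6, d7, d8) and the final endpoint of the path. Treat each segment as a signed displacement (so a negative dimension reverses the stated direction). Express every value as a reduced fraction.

Apply edit: d1 := 5
  d5 = d3*2 = 8
  d6 = d5*2 - d1*3 = 1
  d7 = d4*3 = 9
  d8 = d7/2 + d6 = 11/2
Walk from origin (0, 0):
  seg 1: up by d5 = 8 → (0, 8)
  seg 2: right by d2 = 13/5 → (13/5, 8)
  seg 3: down by d8 = 11/2 → (13/5, 5/2)
  seg 4: down by d2 = 13/5 → (13/5, -1/10)
  seg 5: up by d4 = 3 → (13/5, 29/10)
  seg 6: up by d1 = 5 → (13/5, 79/10)

d5 = 8
d6 = 1
d7 = 9
d8 = 11/2
endpoint = (13/5, 79/10)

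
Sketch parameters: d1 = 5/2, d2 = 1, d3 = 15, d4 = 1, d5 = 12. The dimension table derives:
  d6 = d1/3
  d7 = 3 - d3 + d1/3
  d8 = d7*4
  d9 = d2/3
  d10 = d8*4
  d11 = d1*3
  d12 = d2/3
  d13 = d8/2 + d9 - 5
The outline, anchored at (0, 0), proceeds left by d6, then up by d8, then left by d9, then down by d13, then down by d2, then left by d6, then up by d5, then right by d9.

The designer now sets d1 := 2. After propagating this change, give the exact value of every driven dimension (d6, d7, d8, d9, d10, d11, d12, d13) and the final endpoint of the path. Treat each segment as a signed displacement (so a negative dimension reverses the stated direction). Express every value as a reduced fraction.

Apply edit: d1 := 2
  d6 = d1/3 = 2/3
  d7 = 3 - d3 + d1/3 = -34/3
  d8 = d7*4 = -136/3
  d9 = d2/3 = 1/3
  d10 = d8*4 = -544/3
  d11 = d1*3 = 6
  d12 = d2/3 = 1/3
  d13 = d8/2 + d9 - 5 = -82/3
Walk from origin (0, 0):
  seg 1: left by d6 = 2/3 → (-2/3, 0)
  seg 2: up by d8 = -136/3 → (-2/3, -136/3)
  seg 3: left by d9 = 1/3 → (-1, -136/3)
  seg 4: down by d13 = -82/3 → (-1, -18)
  seg 5: down by d2 = 1 → (-1, -19)
  seg 6: left by d6 = 2/3 → (-5/3, -19)
  seg 7: up by d5 = 12 → (-5/3, -7)
  seg 8: right by d9 = 1/3 → (-4/3, -7)

d6 = 2/3
d7 = -34/3
d8 = -136/3
d9 = 1/3
d10 = -544/3
d11 = 6
d12 = 1/3
d13 = -82/3
endpoint = (-4/3, -7)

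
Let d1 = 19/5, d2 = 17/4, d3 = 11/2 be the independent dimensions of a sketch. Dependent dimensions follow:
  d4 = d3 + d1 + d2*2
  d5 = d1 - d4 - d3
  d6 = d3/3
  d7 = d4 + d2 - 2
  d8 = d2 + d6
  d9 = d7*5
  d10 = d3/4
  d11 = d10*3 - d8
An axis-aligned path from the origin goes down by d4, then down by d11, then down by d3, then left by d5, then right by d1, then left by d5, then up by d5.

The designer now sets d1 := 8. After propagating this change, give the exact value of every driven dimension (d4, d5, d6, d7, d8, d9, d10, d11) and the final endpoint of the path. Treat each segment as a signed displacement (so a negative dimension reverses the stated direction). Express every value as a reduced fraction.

d4 = 22
d5 = -39/2
d6 = 11/6
d7 = 97/4
d8 = 73/12
d9 = 485/4
d10 = 11/8
d11 = -47/24
endpoint = (47, -1081/24)

Apply edit: d1 := 8
  d4 = d3 + d1 + d2*2 = 22
  d5 = d1 - d4 - d3 = -39/2
  d6 = d3/3 = 11/6
  d7 = d4 + d2 - 2 = 97/4
  d8 = d2 + d6 = 73/12
  d9 = d7*5 = 485/4
  d10 = d3/4 = 11/8
  d11 = d10*3 - d8 = -47/24
Walk from origin (0, 0):
  seg 1: down by d4 = 22 → (0, -22)
  seg 2: down by d11 = -47/24 → (0, -481/24)
  seg 3: down by d3 = 11/2 → (0, -613/24)
  seg 4: left by d5 = -39/2 → (39/2, -613/24)
  seg 5: right by d1 = 8 → (55/2, -613/24)
  seg 6: left by d5 = -39/2 → (47, -613/24)
  seg 7: up by d5 = -39/2 → (47, -1081/24)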